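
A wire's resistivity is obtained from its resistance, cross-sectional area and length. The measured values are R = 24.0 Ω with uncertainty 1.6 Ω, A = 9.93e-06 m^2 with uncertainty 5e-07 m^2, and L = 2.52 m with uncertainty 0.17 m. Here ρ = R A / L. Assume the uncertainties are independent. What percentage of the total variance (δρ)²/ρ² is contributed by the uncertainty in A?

(δρ/ρ)² = (1·δR/R)² + (1·δA/A)² + (-1·δL/L)²
  R term: (1×0.0667)² = 0.00444
  A term: (1×0.0504)² = 0.00254
  L term: (-1×0.0675)² = 0.00455
Total = 0.0115. Share from A = 0.00254/0.0115 = 0.220.

22.0%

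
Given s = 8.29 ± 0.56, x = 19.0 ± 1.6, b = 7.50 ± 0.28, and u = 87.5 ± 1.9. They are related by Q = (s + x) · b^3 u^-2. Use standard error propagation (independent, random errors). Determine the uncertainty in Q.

0.203

Let w = s + x = 27.3. δw = √(δs² + δx²) = √(0.314 + 2.56) = 1.70, so δw/w = 0.0621.
Q is then a monomial in w, b, u:
δQ/Q = √((δw/w)² + (3·δb/b)² + (-2·δu/u)²) = √(0.00386 + 0.0125 + 0.00189) = 0.135
Q = 1.50, so δQ = 0.135 × 1.50 = 0.203.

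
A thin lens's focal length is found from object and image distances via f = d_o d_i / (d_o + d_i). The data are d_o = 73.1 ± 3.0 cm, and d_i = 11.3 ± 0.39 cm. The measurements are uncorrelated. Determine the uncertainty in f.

0.297 cm

∂f/∂d_o = (d_i/(d_o+d_i))² = 0.0179;  ∂f/∂d_i = (d_o/(d_o+d_i))² = 0.750
δf = √((∂f/∂d_o · δd_o)² + (∂f/∂d_i · δd_i)²) = √(0.00289 + 0.0856) = 0.297 cm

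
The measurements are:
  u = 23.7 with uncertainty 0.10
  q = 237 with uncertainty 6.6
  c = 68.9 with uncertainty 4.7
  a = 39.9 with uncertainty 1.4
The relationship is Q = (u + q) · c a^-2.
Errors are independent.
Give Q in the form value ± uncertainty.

Let w = u + q = 261. δw = √(δu² + δq²) = √(0.0100 + 43.6) = 6.60, so δw/w = 0.0253.
Q is then a monomial in w, c, a:
δQ/Q = √((δw/w)² + (1·δc/c)² + (-2·δa/a)²) = √(0.000641 + 0.00465 + 0.00492) = 0.101
Q = 11.3, so δQ = 0.101 × 11.3 = 1.14.

11.3 ± 1.14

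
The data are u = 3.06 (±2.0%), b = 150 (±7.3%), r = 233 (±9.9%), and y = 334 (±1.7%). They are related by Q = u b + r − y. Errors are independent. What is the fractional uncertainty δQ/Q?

Let p = u·b = 459. δp/p = √((1·δu/u)² + (1·δb/b)²) = √(0.000400 + 0.00533) = 0.0757, so δp = 34.7.
Q = p + r − y: δQ = √(δp² + δr² + δy²) = √(1210 + 532 + 32.2) = 42.1
Q = 358, so δQ/Q = 42.1/358 = 0.118.

0.118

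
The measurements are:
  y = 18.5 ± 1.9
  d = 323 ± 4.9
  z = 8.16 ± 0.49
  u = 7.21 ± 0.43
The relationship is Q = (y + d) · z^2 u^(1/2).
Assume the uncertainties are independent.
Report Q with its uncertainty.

61100 ± 7610

Let w = y + d = 342. δw = √(δy² + δd²) = √(3.61 + 24.0) = 5.26, so δw/w = 0.0154.
Q is then a monomial in w, z, u:
δQ/Q = √((δw/w)² + (2·δz/z)² + (½·δu/u)²) = √(0.000237 + 0.0144 + 0.000889) = 0.125
Q = 61100, so δQ = 0.125 × 61100 = 7610.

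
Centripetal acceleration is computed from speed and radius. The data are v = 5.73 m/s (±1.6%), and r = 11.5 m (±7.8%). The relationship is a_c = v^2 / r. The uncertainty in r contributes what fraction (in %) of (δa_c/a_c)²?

(δa_c/a_c)² = (2·δv/v)² + (-1·δr/r)²
  v term: (2×0.0160)² = 0.00102
  r term: (-1×0.0780)² = 0.00608
Total = 0.00711. Share from r = 0.00608/0.00711 = 0.856.

85.6%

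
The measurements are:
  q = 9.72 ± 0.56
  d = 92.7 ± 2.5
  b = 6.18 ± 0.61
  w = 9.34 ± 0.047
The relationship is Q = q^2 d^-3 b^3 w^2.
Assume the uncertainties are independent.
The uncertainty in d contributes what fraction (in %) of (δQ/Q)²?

6.08%

(δQ/Q)² = (2·δq/q)² + (-3·δd/d)² + (3·δb/b)² + (2·δw/w)²
  q term: (2×0.0576)² = 0.0133
  d term: (-3×0.0270)² = 0.00655
  b term: (3×0.0987)² = 0.0877
  w term: (2×0.00503)² = 0.000101
Total = 0.108. Share from d = 0.00655/0.108 = 0.0608.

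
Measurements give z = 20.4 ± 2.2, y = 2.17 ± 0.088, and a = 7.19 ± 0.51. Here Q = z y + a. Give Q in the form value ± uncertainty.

Let p = z·y = 44.3. δp/p = √((1·δz/z)² + (1·δy/y)²) = √(0.0116 + 0.00164) = 0.115, so δp = 5.10.
Q = p + a: δQ = √(δp² + δa²) = √(26.0 + 0.260) = 5.13
Q = 51.5.

51.5 ± 5.13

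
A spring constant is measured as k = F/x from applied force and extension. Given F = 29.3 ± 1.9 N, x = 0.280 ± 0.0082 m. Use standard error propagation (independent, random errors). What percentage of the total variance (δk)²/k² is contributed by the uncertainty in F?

83.1%

(δk/k)² = (1·δF/F)² + (-1·δx/x)²
  F term: (1×0.0648)² = 0.00421
  x term: (-1×0.0293)² = 0.000858
Total = 0.00506. Share from F = 0.00421/0.00506 = 0.831.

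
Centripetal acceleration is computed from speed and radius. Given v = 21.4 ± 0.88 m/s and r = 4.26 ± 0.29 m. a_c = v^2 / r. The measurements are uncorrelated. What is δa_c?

11.5 m/s^2

Since a_c is a product/quotient, work with relative uncertainties:
  (2·δv/v)² = (2×0.0411)² = 0.00676;  (-1·δr/r)² = (-1×0.0681)² = 0.00463
δa_c/a_c = √(0.0114) = 0.107
a_c = 108 m/s^2, so δa_c = 0.107 × 108 = 11.5 m/s^2.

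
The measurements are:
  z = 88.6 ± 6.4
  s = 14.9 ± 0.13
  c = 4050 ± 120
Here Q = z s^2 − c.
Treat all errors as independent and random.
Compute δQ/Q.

Let p = z·s^2 = 19700. δp/p = √((1·δz/z)² + (2·δs/s)²) = √(0.00522 + 0.000304) = 0.0743, so δp = 1460.
Q = p − c: δQ = √(δp² + δc²) = √(2.14e+06 + 14400) = 1470
Q = 15600, so δQ/Q = 1470/15600 = 0.0939.

0.0939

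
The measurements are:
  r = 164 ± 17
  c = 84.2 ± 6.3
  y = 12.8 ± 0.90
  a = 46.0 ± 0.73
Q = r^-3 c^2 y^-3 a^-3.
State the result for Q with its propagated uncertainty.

Each factor contributes (exponent × relative error)² to (δQ/Q)²:
  (-3·δr/r)² = (-3×0.104)² = 0.0967;  (2·δc/c)² = (2×0.0748)² = 0.0224;  (-3·δy/y)² = (-3×0.0703)² = 0.0445;  (-3·δa/a)² = (-3×0.0159)² = 0.00227
δQ/Q = √(0.166) = 0.407
Q = 7.87e-12, so δQ = 0.407 × 7.87e-12 = 3.21e-12.

(7.87 ± 3.21) × 10^-12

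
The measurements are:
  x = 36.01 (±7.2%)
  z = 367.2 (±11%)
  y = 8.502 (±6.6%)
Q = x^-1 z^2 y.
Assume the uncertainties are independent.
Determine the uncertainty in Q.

7660

Q is a product of powers, so relative uncertainties combine in quadrature:
  (-1·δx/x)² = (-1×0.0720)² = 0.00518;  (2·δz/z)² = (2×0.110)² = 0.0484;  (1·δy/y)² = (1×0.0660)² = 0.00436
δQ/Q = √(0.0579) = 0.241
Q = 31830, so δQ = 0.241 × 31830 = 7660.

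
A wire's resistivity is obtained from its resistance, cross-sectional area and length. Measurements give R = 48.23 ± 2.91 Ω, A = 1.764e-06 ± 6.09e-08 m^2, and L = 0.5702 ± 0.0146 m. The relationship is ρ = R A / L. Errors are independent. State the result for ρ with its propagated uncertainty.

(1.492 ± 0.111) × 10^-4 Ω·m

For a monomial ρ ∝ R, A, L^-1, fractional errors add in quadrature:
  (1·δR/R)² = (1×0.0603)² = 0.00364;  (1·δA/A)² = (1×0.0345)² = 0.00119;  (-1·δL/L)² = (-1×0.0256)² = 0.000656
δρ/ρ = √(0.00549) = 0.0741
ρ = 0.0001492 Ω·m, so δρ = 0.0741 × 0.0001492 = 1.11e-05 Ω·m.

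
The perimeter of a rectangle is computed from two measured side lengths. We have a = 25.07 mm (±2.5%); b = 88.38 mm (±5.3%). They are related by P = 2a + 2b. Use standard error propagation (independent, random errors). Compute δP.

9.45 mm

For a sum/difference, combine absolute errors in quadrature:
  (2·δa)² = 1.57;  (2·δb)² = 87.8
δP = √(89.3) = 9.45 mm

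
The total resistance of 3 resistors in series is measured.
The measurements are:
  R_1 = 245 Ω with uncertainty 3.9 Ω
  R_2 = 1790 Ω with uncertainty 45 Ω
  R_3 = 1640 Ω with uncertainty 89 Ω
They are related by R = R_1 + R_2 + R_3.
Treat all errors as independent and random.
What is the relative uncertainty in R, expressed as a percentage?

2.72%

For a sum/difference, combine absolute errors in quadrature:
  (δR_1)² = 15.2;  (δR_2)² = 2020;  (δR_3)² = 7920
δR = √(9960) = 99.8 Ω
R = 3680 Ω, so δR/R = 99.8/3680 = 0.0272.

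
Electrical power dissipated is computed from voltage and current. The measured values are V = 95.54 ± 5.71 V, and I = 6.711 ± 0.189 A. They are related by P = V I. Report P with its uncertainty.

641.2 ± 42.4 W

Relative error in a monomial: (δP/P)² = Σ (nᵢ · δxᵢ/xᵢ)².
  (1·δV/V)² = (1×0.0598)² = 0.00357;  (1·δI/I)² = (1×0.0282)² = 0.000793
δP/P = √(0.00437) = 0.0661
P = 641.2 W, so δP = 0.0661 × 641.2 = 42.4 W.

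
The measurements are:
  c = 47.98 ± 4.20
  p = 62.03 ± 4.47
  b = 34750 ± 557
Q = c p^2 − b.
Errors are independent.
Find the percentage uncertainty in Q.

20.8%

Let w = c·p^2 = 184600. δw/w = √((1·δc/c)² + (2·δp/p)²) = √(0.00766 + 0.0208) = 0.169, so δw = 31100.
Q = w − b: δQ = √(δw² + δb²) = √(9.69e+08 + 3.1e+05) = 31100
Q = 149900, so δQ/Q = 31100/149900 = 0.208.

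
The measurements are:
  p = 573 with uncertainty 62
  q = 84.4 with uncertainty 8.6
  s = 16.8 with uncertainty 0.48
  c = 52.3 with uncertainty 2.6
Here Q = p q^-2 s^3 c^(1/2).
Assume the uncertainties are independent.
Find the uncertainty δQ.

682

Products/powers → add relative errors in quadrature, weighted by exponent:
  (1·δp/p)² = (1×0.108)² = 0.0117;  (-2·δq/q)² = (-2×0.102)² = 0.0415;  (3·δs/s)² = (3×0.0286)² = 0.00735;  (½·δc/c)² = (0.5×0.0497)² = 0.000618
δQ/Q = √(0.0612) = 0.247
Q = 2760, so δQ = 0.247 × 2760 = 682.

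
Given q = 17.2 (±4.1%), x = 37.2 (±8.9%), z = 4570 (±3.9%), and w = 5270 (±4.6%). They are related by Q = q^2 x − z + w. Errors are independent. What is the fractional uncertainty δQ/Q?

Let p = q^2·x = 11000. δp/p = √((2·δq/q)² + (1·δx/x)²) = √(0.00672 + 0.00792) = 0.121, so δp = 1330.
Q = p − z + w: δQ = √(δp² + δz² + δw²) = √(1.77e+06 + 31800 + 58800) = 1370
Q = 11700, so δQ/Q = 1370/11700 = 0.117.

0.117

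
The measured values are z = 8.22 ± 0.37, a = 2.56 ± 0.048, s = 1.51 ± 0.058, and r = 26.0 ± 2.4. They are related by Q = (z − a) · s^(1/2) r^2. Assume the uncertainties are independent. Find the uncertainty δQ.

926

Let u = z − a = 5.66. δu = √(δz² + δa²) = √(0.137 + 0.00230) = 0.373, so δu/u = 0.0659.
Q is then a monomial in u, s, r:
δQ/Q = √((δu/u)² + (½·δs/s)² + (2·δr/r)²) = √(0.00435 + 0.000369 + 0.0341) = 0.197
Q = 4700, so δQ = 0.197 × 4700 = 926.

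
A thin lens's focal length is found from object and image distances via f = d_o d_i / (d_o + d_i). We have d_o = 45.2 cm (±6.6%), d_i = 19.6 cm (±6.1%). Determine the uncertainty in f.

0.643 cm

∂f/∂d_o = (d_i/(d_o+d_i))² = 0.0915;  ∂f/∂d_i = (d_o/(d_o+d_i))² = 0.487
δf = √((∂f/∂d_o · δd_o)² + (∂f/∂d_i · δd_i)²) = √(0.0745 + 0.338) = 0.643 cm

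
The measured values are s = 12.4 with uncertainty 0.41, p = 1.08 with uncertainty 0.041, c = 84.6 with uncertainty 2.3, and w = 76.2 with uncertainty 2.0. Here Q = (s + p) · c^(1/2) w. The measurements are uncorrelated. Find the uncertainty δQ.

Let u = s + p = 13.5. δu = √(δs² + δp²) = √(0.168 + 0.00168) = 0.412, so δu/u = 0.0306.
Q is then a monomial in u, c, w:
δQ/Q = √((δu/u)² + (½·δc/c)² + (1·δw/w)²) = √(0.000934 + 0.000185 + 0.000689) = 0.0425
Q = 9450, so δQ = 0.0425 × 9450 = 402.

402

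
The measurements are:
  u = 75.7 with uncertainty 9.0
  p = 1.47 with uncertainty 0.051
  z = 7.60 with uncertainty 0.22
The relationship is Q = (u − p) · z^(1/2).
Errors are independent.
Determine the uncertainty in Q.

25.0

Let w = u − p = 74.2. δw = √(δu² + δp²) = √(81.0 + 0.00260) = 9.00, so δw/w = 0.121.
Q is then a monomial in w, z:
δQ/Q = √((δw/w)² + (½·δz/z)²) = √(0.0147 + 0.000209) = 0.122
Q = 205, so δQ = 0.122 × 205 = 25.0.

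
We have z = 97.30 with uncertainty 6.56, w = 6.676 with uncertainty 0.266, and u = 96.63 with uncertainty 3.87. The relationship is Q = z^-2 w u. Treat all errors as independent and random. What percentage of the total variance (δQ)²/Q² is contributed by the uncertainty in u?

7.50%

(δQ/Q)² = (-2·δz/z)² + (1·δw/w)² + (1·δu/u)²
  z term: (-2×0.0674)² = 0.0182
  w term: (1×0.0398)² = 0.00159
  u term: (1×0.0400)² = 0.00160
Total = 0.0214. Share from u = 0.00160/0.0214 = 0.0750.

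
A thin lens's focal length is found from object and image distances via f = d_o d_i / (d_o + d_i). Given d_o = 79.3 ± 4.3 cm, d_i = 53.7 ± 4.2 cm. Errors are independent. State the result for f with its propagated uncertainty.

32.0 ± 1.65 cm

∂f/∂d_o = (d_i/(d_o+d_i))² = 0.163;  ∂f/∂d_i = (d_o/(d_o+d_i))² = 0.356
δf = √((∂f/∂d_o · δd_o)² + (∂f/∂d_i · δd_i)²) = √(0.491 + 2.23) = 1.65 cm
f = 32.0 cm.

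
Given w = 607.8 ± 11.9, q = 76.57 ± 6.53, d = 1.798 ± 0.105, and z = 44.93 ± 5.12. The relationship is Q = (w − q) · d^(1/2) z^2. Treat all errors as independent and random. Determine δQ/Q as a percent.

Let u = w − q = 531.2. δu = √(δw² + δq²) = √(142 + 42.6) = 13.6, so δu/u = 0.0256.
Q is then a monomial in u, d, z:
δQ/Q = √((δu/u)² + (½·δd/d)² + (2·δz/z)²) = √(0.000653 + 0.000853 + 0.0519) = 0.231

23.1%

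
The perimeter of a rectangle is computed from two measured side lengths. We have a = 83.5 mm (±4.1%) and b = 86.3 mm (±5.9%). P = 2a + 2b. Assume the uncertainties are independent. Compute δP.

12.3 mm

For a sum/difference, combine absolute errors in quadrature:
  (2·δa)² = 46.9;  (2·δb)² = 104
δP = √(151) = 12.3 mm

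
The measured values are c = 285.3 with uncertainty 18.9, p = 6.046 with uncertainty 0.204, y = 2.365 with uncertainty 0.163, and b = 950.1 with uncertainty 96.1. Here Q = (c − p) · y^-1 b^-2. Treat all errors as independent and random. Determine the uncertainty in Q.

Let u = c − p = 279.3. δu = √(δc² + δp²) = √(357 + 0.0416) = 18.9, so δu/u = 0.0677.
Q is then a monomial in u, y, b:
δQ/Q = √((δu/u)² + (-1·δy/y)² + (-2·δb/b)²) = √(0.00458 + 0.00475 + 0.0409) = 0.224
Q = 0.0001308, so δQ = 0.224 × 0.0001308 = 2.93e-05.

2.93e-05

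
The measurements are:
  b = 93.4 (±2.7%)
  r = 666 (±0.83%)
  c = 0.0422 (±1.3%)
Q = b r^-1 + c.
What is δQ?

0.00400

Let p = b·r^-1 = 0.140. δp/p = √((1·δb/b)² + (-1·δr/r)²) = √(0.000729 + 6.89e-05) = 0.0282, so δp = 0.00396.
Q = p + c: δQ = √(δp² + δc²) = √(1.57e-05 + 3.01e-07) = 0.00400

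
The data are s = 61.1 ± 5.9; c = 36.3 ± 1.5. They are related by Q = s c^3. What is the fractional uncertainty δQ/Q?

0.157

Products/powers → add relative errors in quadrature, weighted by exponent:
  (1·δs/s)² = (1×0.0966)² = 0.00932;  (3·δc/c)² = (3×0.0413)² = 0.0154
δQ/Q = √(0.0247) = 0.157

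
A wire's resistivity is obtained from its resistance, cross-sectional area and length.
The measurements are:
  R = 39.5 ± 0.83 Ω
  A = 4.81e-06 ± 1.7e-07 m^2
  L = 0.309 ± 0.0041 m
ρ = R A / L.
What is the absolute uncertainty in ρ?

Since ρ is a product/quotient, work with relative uncertainties:
  (1·δR/R)² = (1×0.0210)² = 0.000442;  (1·δA/A)² = (1×0.0353)² = 0.00125;  (-1·δL/L)² = (-1×0.0133)² = 0.000176
δρ/ρ = √(0.00187) = 0.0432
ρ = 0.000615 Ω·m, so δρ = 0.0432 × 0.000615 = 2.66e-05 Ω·m.

2.66e-05 Ω·m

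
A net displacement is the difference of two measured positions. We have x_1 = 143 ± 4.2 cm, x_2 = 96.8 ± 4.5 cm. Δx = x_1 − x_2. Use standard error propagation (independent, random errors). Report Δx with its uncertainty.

46.2 ± 6.16 cm

Absolute uncertainties add in quadrature for a linear combination:
  (δx_1)² = 17.6;  (δx_2)² = 20.2
δΔx = √(37.9) = 6.16 cm
Δx = 46.2 cm.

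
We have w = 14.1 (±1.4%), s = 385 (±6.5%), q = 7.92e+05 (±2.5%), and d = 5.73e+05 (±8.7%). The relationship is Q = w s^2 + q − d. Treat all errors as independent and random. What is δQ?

Let p = w·s^2 = 2.09e+06. δp/p = √((1·δw/w)² + (2·δs/s)²) = √(0.000196 + 0.0169) = 0.131, so δp = 2.73e+05.
Q = p + q − d: δQ = √(δp² + δq² + δd²) = √(7.47e+10 + 3.92e+08 + 2.49e+09) = 2.78e+05

2.78e+05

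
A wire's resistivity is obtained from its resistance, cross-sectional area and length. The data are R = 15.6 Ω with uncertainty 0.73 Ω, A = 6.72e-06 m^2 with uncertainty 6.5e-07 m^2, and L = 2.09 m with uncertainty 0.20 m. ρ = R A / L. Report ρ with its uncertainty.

(5.02 ± 0.722) × 10^-5 Ω·m

Each factor contributes (exponent × relative error)² to (δρ/ρ)²:
  (1·δR/R)² = (1×0.0468)² = 0.00219;  (1·δA/A)² = (1×0.0967)² = 0.00936;  (-1·δL/L)² = (-1×0.0957)² = 0.00916
δρ/ρ = √(0.0207) = 0.144
ρ = 5.02e-05 Ω·m, so δρ = 0.144 × 5.02e-05 = 7.22e-06 Ω·m.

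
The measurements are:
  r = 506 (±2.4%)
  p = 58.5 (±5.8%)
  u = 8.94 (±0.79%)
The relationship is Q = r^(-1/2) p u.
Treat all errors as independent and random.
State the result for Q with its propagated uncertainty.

23.2 ± 1.39

Q is a product of powers, so relative uncertainties combine in quadrature:
  (−½·δr/r)² = (-0.5×0.0240)² = 0.000144;  (1·δp/p)² = (1×0.0580)² = 0.00336;  (1·δu/u)² = (1×0.00790)² = 6.24e-05
δQ/Q = √(0.00357) = 0.0598
Q = 23.2, so δQ = 0.0598 × 23.2 = 1.39.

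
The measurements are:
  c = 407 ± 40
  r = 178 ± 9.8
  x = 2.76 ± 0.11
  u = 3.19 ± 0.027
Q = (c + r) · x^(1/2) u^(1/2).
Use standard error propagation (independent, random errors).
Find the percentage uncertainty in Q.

7.33%

Let w = c + r = 585. δw = √(δc² + δr²) = √(1600 + 96.0) = 41.2, so δw/w = 0.0704.
Q is then a monomial in w, x, u:
δQ/Q = √((δw/w)² + (½·δx/x)² + (½·δu/u)²) = √(0.00496 + 0.000397 + 1.79e-05) = 0.0733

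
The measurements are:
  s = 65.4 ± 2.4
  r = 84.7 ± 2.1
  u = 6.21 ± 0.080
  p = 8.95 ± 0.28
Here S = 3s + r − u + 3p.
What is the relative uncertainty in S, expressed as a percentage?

2.50%

Each term contributes (cᵢ δxᵢ)² to (δS)²:
  (3·δs)² = 51.8;  (δr)² = 4.41;  (δu)² = 0.00640;  (3·δp)² = 0.706
δS = √(57.0) = 7.55
S = 302, so δS/S = 7.55/302 = 0.0250.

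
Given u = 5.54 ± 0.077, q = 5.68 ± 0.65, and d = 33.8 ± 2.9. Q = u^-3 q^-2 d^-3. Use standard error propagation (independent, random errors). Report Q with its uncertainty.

(4.72 ± 1.64) × 10^-9

Each factor contributes (exponent × relative error)² to (δQ/Q)²:
  (-3·δu/u)² = (-3×0.0139)² = 0.00174;  (-2·δq/q)² = (-2×0.114)² = 0.0524;  (-3·δd/d)² = (-3×0.0858)² = 0.0663
δQ/Q = √(0.120) = 0.347
Q = 4.72e-09, so δQ = 0.347 × 4.72e-09 = 1.64e-09.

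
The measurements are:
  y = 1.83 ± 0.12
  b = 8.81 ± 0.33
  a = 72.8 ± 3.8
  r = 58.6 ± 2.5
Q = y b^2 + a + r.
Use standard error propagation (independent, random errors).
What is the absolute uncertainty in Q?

Let p = y·b^2 = 142. δp/p = √((1·δy/y)² + (2·δb/b)²) = √(0.00430 + 0.00561) = 0.0996, so δp = 14.1.
Q = p + a + r: δQ = √(δp² + δa² + δr²) = √(200 + 14.4 + 6.25) = 14.9

14.9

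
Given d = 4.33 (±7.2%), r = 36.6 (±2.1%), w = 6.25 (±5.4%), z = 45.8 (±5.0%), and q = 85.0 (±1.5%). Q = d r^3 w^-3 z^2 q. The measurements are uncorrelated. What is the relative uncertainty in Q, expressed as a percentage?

21.4%

Q is a product of powers, so relative uncertainties combine in quadrature:
  (1·δd/d)² = (1×0.0720)² = 0.00518;  (3·δr/r)² = (3×0.0210)² = 0.00397;  (-3·δw/w)² = (-3×0.0540)² = 0.0262;  (2·δz/z)² = (2×0.0500)² = 0.0100;  (1·δq/q)² = (1×0.0150)² = 0.000225
δQ/Q = √(0.0456) = 0.214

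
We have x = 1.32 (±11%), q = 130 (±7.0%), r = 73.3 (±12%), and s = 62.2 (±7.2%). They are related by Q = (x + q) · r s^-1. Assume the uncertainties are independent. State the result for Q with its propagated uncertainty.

Let u = x + q = 131. δu = √(δx² + δq²) = √(0.0211 + 82.8) = 9.10, so δu/u = 0.0693.
Q is then a monomial in u, r, s:
δQ/Q = √((δu/u)² + (1·δr/r)² + (-1·δs/s)²) = √(0.00480 + 0.0144 + 0.00518) = 0.156
Q = 155, so δQ = 0.156 × 155 = 24.2.

155 ± 24.2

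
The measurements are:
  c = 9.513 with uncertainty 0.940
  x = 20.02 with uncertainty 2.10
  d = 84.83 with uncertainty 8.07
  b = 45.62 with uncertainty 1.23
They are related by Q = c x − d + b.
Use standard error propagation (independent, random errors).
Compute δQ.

Let p = c·x = 190.5. δp/p = √((1·δc/c)² + (1·δx/x)²) = √(0.00976 + 0.0110) = 0.144, so δp = 27.4.
Q = p − d + b: δQ = √(δp² + δd² + δb²) = √(753 + 65.1 + 1.51) = 28.6

28.6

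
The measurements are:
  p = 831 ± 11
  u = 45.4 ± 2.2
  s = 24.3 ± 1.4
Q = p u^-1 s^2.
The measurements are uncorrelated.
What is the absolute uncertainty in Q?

Each factor contributes (exponent × relative error)² to (δQ/Q)²:
  (1·δp/p)² = (1×0.0132)² = 0.000175;  (-1·δu/u)² = (-1×0.0485)² = 0.00235;  (2·δs/s)² = (2×0.0576)² = 0.0133
δQ/Q = √(0.0158) = 0.126
Q = 10800, so δQ = 0.126 × 10800 = 1360.

1360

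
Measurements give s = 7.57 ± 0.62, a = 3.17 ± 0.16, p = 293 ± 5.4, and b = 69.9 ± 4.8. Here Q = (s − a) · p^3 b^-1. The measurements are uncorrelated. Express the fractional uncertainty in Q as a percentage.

Let u = s − a = 4.40. δu = √(δs² + δa²) = √(0.384 + 0.0256) = 0.640, so δu/u = 0.146.
Q is then a monomial in u, p, b:
δQ/Q = √((δu/u)² + (3·δp/p)² + (-1·δb/b)²) = √(0.0212 + 0.00306 + 0.00472) = 0.170

17.0%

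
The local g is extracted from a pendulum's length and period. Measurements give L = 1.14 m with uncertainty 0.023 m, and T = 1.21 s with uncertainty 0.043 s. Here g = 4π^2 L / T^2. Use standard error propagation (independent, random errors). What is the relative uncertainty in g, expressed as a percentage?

Each factor contributes (exponent × relative error)² to (δg/g)²:
  (1·δL/L)² = (1×0.0202)² = 0.000407;  (-2·δT/T)² = (-2×0.0355)² = 0.00505
δg/g = √(0.00546) = 0.0739

7.39%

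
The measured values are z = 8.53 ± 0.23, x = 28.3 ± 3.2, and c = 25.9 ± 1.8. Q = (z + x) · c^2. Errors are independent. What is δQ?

Let u = z + x = 36.8. δu = √(δz² + δx²) = √(0.0529 + 10.2) = 3.21, so δu/u = 0.0871.
Q is then a monomial in u, c:
δQ/Q = √((δu/u)² + (2·δc/c)²) = √(0.00759 + 0.0193) = 0.164
Q = 24700, so δQ = 0.164 × 24700 = 4050.

4050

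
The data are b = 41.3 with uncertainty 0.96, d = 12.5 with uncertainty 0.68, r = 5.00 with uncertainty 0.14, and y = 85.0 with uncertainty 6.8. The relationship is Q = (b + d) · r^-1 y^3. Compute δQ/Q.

0.243

Let u = b + d = 53.8. δu = √(δb² + δd²) = √(0.922 + 0.462) = 1.18, so δu/u = 0.0219.
Q is then a monomial in u, r, y:
δQ/Q = √((δu/u)² + (-1·δr/r)² + (3·δy/y)²) = √(0.000478 + 0.000784 + 0.0576) = 0.243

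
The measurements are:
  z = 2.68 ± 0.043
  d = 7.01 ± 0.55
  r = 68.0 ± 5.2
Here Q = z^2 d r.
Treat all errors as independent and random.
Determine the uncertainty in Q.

Each factor contributes (exponent × relative error)² to (δQ/Q)²:
  (2·δz/z)² = (2×0.0160)² = 0.00103;  (1·δd/d)² = (1×0.0785)² = 0.00616;  (1·δr/r)² = (1×0.0765)² = 0.00585
δQ/Q = √(0.0130) = 0.114
Q = 3420, so δQ = 0.114 × 3420 = 391.

391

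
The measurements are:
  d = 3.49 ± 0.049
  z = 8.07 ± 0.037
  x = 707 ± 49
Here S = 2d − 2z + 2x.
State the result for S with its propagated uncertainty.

1400 ± 98.0

Each term contributes (cᵢ δxᵢ)² to (δS)²:
  (2·δd)² = 0.00960;  (2·δz)² = 0.00548;  (2·δx)² = 9600
δS = √(9600) = 98.0
S = 1400.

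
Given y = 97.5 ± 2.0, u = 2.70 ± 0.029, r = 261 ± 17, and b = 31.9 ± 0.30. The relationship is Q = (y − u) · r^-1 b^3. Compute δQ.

Let w = y − u = 94.8. δw = √(δy² + δu²) = √(4.00 + 0.000841) = 2.00, so δw/w = 0.0211.
Q is then a monomial in w, r, b:
δQ/Q = √((δw/w)² + (-1·δr/r)² + (3·δb/b)²) = √(0.000445 + 0.00424 + 0.000796) = 0.0741
Q = 11800, so δQ = 0.0741 × 11800 = 873.

873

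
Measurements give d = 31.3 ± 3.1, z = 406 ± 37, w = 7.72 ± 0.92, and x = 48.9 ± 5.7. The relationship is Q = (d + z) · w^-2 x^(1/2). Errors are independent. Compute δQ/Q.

0.260

Let u = d + z = 437. δu = √(δd² + δz²) = √(9.61 + 1370) = 37.1, so δu/u = 0.0849.
Q is then a monomial in u, w, x:
δQ/Q = √((δu/u)² + (-2·δw/w)² + (½·δx/x)²) = √(0.00721 + 0.0568 + 0.00340) = 0.260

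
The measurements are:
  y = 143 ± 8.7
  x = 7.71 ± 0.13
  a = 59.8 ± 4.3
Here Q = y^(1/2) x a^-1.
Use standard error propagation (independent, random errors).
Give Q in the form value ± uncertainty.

Relative error in a monomial: (δQ/Q)² = Σ (nᵢ · δxᵢ/xᵢ)².
  (½·δy/y)² = (0.5×0.0608)² = 0.000925;  (1·δx/x)² = (1×0.0169)² = 0.000284;  (-1·δa/a)² = (-1×0.0719)² = 0.00517
δQ/Q = √(0.00638) = 0.0799
Q = 1.54, so δQ = 0.0799 × 1.54 = 0.123.

1.54 ± 0.123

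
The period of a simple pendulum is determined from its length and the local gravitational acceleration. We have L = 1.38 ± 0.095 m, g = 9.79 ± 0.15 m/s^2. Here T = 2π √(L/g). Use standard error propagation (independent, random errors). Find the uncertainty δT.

0.0832 s

For a monomial T ∝ L^(1/2), g^(-1/2), fractional errors add in quadrature:
  (½·δL/L)² = (0.5×0.0688)² = 0.00118;  (−½·δg/g)² = (-0.5×0.0153)² = 5.87e-05
δT/T = √(0.00124) = 0.0353
T = 2.36 s, so δT = 0.0353 × 2.36 = 0.0832 s.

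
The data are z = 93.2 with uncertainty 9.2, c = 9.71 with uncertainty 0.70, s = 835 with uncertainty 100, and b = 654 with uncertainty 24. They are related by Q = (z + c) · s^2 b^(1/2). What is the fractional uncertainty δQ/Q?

0.256

Let u = z + c = 103. δu = √(δz² + δc²) = √(84.6 + 0.490) = 9.23, so δu/u = 0.0897.
Q is then a monomial in u, s, b:
δQ/Q = √((δu/u)² + (2·δs/s)² + (½·δb/b)²) = √(0.00804 + 0.0574 + 0.000337) = 0.256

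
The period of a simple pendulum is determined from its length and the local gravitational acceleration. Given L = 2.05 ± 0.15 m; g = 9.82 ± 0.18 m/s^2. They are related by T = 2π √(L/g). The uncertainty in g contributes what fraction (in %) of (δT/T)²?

(δT/T)² = (½·δL/L)² + (−½·δg/g)²
  L term: (0.5×0.0732)² = 0.00134
  g term: (-0.5×0.0183)² = 8.4e-05
Total = 0.00142. Share from g = 8.4e-05/0.00142 = 0.0590.

5.90%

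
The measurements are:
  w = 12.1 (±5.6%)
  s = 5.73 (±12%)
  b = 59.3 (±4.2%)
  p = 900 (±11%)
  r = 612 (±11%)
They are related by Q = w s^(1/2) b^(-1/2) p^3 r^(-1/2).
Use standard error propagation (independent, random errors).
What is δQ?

Q is a product of powers, so relative uncertainties combine in quadrature:
  (1·δw/w)² = (1×0.0560)² = 0.00314;  (½·δs/s)² = (0.5×0.120)² = 0.00360;  (−½·δb/b)² = (-0.5×0.0420)² = 0.000441;  (3·δp/p)² = (3×0.110)² = 0.109;  (−½·δr/r)² = (-0.5×0.110)² = 0.00303
δQ/Q = √(0.119) = 0.345
Q = 1.11e+08, so δQ = 0.345 × 1.11e+08 = 3.83e+07.

3.83e+07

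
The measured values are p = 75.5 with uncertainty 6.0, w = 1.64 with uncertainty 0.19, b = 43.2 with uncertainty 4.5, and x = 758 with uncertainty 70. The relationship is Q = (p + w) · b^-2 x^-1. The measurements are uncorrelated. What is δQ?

Let u = p + w = 77.1. δu = √(δp² + δw²) = √(36.0 + 0.0361) = 6.00, so δu/u = 0.0778.
Q is then a monomial in u, b, x:
δQ/Q = √((δu/u)² + (-2·δb/b)² + (-1·δx/x)²) = √(0.00606 + 0.0434 + 0.00853) = 0.241
Q = 5.45e-05, so δQ = 0.241 × 5.45e-05 = 1.31e-05.

1.31e-05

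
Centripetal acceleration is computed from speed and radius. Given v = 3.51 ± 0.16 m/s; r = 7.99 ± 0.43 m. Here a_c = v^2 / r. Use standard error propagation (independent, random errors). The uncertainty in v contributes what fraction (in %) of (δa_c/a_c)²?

74.2%

(δa_c/a_c)² = (2·δv/v)² + (-1·δr/r)²
  v term: (2×0.0456)² = 0.00831
  r term: (-1×0.0538)² = 0.00290
Total = 0.0112. Share from v = 0.00831/0.0112 = 0.742.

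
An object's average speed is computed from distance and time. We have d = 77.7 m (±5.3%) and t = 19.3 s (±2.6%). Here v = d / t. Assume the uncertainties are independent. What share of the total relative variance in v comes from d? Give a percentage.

80.6%

(δv/v)² = (1·δd/d)² + (-1·δt/t)²
  d term: (1×0.0530)² = 0.00281
  t term: (-1×0.0260)² = 0.000676
Total = 0.00348. Share from d = 0.00281/0.00348 = 0.806.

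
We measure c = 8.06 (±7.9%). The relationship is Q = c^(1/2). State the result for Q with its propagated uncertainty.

2.84 ± 0.112

Since Q is a product/quotient, work with relative uncertainties:
  (½·δc/c)² = (0.5×0.0790)² = 0.00156
δQ/Q = √(0.00156) = 0.0395
Q = 2.84, so δQ = 0.0395 × 2.84 = 0.112.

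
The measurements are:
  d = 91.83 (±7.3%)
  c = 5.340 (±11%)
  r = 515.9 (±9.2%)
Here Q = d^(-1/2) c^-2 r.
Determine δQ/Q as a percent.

Products/powers → add relative errors in quadrature, weighted by exponent:
  (−½·δd/d)² = (-0.5×0.0730)² = 0.00133;  (-2·δc/c)² = (-2×0.110)² = 0.0484;  (1·δr/r)² = (1×0.0920)² = 0.00846
δQ/Q = √(0.0582) = 0.241

24.1%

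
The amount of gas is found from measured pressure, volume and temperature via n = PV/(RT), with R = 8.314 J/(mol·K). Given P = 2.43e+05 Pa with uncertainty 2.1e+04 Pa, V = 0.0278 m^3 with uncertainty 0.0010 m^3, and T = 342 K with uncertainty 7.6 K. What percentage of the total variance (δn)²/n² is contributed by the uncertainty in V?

(δn/n)² = (1·δP/P)² + (1·δV/V)² + (-1·δT/T)²
  P term: (1×0.0864)² = 0.00747
  V term: (1×0.0360)² = 0.00129
  T term: (-1×0.0222)² = 0.000494
Total = 0.00926. Share from V = 0.00129/0.00926 = 0.140.

14.0%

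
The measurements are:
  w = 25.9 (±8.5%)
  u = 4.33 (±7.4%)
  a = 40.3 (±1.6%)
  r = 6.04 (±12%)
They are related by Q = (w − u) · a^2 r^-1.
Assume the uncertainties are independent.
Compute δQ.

Let h = w − u = 21.6. δh = √(δw² + δu²) = √(4.85 + 0.103) = 2.22, so δh/h = 0.103.
Q is then a monomial in h, a, r:
δQ/Q = √((δh/h)² + (2·δa/a)² + (-1·δr/r)²) = √(0.0106 + 0.00102 + 0.0144) = 0.161
Q = 5800, so δQ = 0.161 × 5800 = 936.

936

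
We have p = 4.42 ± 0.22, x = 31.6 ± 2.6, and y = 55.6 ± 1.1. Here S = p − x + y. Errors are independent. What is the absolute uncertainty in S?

Absolute uncertainties add in quadrature for a linear combination:
  (δp)² = 0.0484;  (δx)² = 6.76;  (δy)² = 1.21
δS = √(8.02) = 2.83

2.83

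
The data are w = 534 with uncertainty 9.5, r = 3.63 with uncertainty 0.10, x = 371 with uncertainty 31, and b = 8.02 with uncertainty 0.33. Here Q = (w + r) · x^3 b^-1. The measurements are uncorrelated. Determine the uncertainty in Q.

8.72e+08

Let u = w + r = 538. δu = √(δw² + δr²) = √(90.2 + 0.0100) = 9.50, so δu/u = 0.0177.
Q is then a monomial in u, x, b:
δQ/Q = √((δu/u)² + (3·δx/x)² + (-1·δb/b)²) = √(0.000312 + 0.0628 + 0.00169) = 0.255
Q = 3.42e+09, so δQ = 0.255 × 3.42e+09 = 8.72e+08.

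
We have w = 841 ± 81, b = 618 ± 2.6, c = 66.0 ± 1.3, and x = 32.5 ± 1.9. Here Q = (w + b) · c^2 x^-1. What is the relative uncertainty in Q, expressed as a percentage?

8.97%

Let u = w + b = 1460. δu = √(δw² + δb²) = √(6560 + 6.76) = 81.0, so δu/u = 0.0555.
Q is then a monomial in u, c, x:
δQ/Q = √((δu/u)² + (2·δc/c)² + (-1·δx/x)²) = √(0.00309 + 0.00155 + 0.00342) = 0.0897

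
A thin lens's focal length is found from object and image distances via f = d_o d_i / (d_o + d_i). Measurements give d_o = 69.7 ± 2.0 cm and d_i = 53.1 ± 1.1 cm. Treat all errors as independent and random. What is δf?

0.515 cm

∂f/∂d_o = (d_i/(d_o+d_i))² = 0.187;  ∂f/∂d_i = (d_o/(d_o+d_i))² = 0.322
δf = √((∂f/∂d_o · δd_o)² + (∂f/∂d_i · δd_i)²) = √(0.140 + 0.126) = 0.515 cm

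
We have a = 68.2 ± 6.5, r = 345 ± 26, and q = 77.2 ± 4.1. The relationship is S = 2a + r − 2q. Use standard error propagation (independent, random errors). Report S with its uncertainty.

For a sum/difference, combine absolute errors in quadrature:
  (2·δa)² = 169;  (δr)² = 676;  (2·δq)² = 67.2
δS = √(912) = 30.2
S = 327.

327 ± 30.2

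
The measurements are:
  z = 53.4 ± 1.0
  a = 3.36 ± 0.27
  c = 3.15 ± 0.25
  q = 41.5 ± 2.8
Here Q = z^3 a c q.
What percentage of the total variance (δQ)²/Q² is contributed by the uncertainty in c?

30.8%

(δQ/Q)² = (3·δz/z)² + (1·δa/a)² + (1·δc/c)² + (1·δq/q)²
  z term: (3×0.0187)² = 0.00316
  a term: (1×0.0804)² = 0.00646
  c term: (1×0.0794)² = 0.00630
  q term: (1×0.0675)² = 0.00455
Total = 0.0205. Share from c = 0.00630/0.0205 = 0.308.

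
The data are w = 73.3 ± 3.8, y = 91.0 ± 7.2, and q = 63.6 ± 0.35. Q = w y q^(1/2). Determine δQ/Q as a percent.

9.46%

Since Q is a product/quotient, work with relative uncertainties:
  (1·δw/w)² = (1×0.0518)² = 0.00269;  (1·δy/y)² = (1×0.0791)² = 0.00626;  (½·δq/q)² = (0.5×0.00550)² = 7.57e-06
δQ/Q = √(0.00896) = 0.0946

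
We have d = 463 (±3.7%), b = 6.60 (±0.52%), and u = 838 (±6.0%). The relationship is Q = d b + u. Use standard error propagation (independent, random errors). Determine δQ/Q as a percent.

3.20%

Let p = d·b = 3060. δp/p = √((1·δd/d)² + (1·δb/b)²) = √(0.00137 + 2.7e-05) = 0.0374, so δp = 114.
Q = p + u: δQ = √(δp² + δu²) = √(13000 + 2530) = 125
Q = 3890, so δQ/Q = 125/3890 = 0.0320.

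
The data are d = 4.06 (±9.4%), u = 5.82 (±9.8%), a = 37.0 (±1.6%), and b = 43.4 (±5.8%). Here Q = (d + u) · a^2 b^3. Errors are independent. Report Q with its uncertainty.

(1.11 ± 0.210) × 10^9

Let w = d + u = 9.88. δw = √(δd² + δu²) = √(0.146 + 0.325) = 0.686, so δw/w = 0.0695.
Q is then a monomial in w, a, b:
δQ/Q = √((δw/w)² + (2·δa/a)² + (3·δb/b)²) = √(0.00482 + 0.00102 + 0.0303) = 0.190
Q = 1.11e+09, so δQ = 0.190 × 1.11e+09 = 2.1e+08.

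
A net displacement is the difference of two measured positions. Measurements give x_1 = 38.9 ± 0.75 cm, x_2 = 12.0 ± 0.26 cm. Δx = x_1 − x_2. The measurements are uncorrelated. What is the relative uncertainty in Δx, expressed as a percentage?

Δx is a linear combination, so absolute uncertainties add in quadrature:
  (δx_1)² = 0.562;  (δx_2)² = 0.0676
δΔx = √(0.630) = 0.794 cm
Δx = 26.9 cm, so δΔx/Δx = 0.794/26.9 = 0.0295.

2.95%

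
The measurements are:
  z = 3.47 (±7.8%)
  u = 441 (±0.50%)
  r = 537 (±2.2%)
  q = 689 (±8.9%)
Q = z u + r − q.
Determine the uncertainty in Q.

135

Let p = z·u = 1530. δp/p = √((1·δz/z)² + (1·δu/u)²) = √(0.00608 + 2.5e-05) = 0.0782, so δp = 120.
Q = p + r − q: δQ = √(δp² + δr² + δq²) = √(14300 + 140 + 3760) = 135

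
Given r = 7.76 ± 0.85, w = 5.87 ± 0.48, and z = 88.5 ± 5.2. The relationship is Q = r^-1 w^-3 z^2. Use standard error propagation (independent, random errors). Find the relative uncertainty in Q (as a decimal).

0.293

For a monomial Q ∝ r^-1, w^-3, z^2, fractional errors add in quadrature:
  (-1·δr/r)² = (-1×0.110)² = 0.0120;  (-3·δw/w)² = (-3×0.0818)² = 0.0602;  (2·δz/z)² = (2×0.0588)² = 0.0138
δQ/Q = √(0.0860) = 0.293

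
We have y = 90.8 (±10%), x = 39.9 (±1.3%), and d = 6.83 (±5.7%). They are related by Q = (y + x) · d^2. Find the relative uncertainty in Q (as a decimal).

0.134

Let u = y + x = 131. δu = √(δy² + δx²) = √(82.4 + 0.269) = 9.09, so δu/u = 0.0696.
Q is then a monomial in u, d:
δQ/Q = √((δu/u)² + (2·δd/d)²) = √(0.00484 + 0.0130) = 0.134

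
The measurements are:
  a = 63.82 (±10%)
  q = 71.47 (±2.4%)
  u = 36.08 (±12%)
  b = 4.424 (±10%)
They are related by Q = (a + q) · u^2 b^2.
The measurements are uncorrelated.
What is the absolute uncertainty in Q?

1.09e+06

Let w = a + q = 135.3. δw = √(δa² + δq²) = √(40.7 + 2.94) = 6.61, so δw/w = 0.0488.
Q is then a monomial in w, u, b:
δQ/Q = √((δw/w)² + (2·δu/u)² + (2·δb/b)²) = √(0.00239 + 0.0576 + 0.0400) = 0.316
Q = 3.447e+06, so δQ = 0.316 × 3.447e+06 = 1.09e+06.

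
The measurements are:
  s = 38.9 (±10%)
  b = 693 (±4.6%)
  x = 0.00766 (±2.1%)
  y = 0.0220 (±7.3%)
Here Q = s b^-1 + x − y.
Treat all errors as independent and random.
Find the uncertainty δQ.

Let p = s·b^-1 = 0.0561. δp/p = √((1·δs/s)² + (-1·δb/b)²) = √(0.0100 + 0.00212) = 0.110, so δp = 0.00618.
Q = p + x − y: δQ = √(δp² + δx² + δy²) = √(3.82e-05 + 2.59e-08 + 2.58e-06) = 0.00639

0.00639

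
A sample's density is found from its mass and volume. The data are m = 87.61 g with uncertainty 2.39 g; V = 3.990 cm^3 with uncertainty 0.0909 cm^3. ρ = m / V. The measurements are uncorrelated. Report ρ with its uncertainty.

21.96 ± 0.780 g/cm^3

Products/powers → add relative errors in quadrature, weighted by exponent:
  (1·δm/m)² = (1×0.0273)² = 0.000744;  (-1·δV/V)² = (-1×0.0228)² = 0.000519
δρ/ρ = √(0.00126) = 0.0355
ρ = 21.96 g/cm^3, so δρ = 0.0355 × 21.96 = 0.780 g/cm^3.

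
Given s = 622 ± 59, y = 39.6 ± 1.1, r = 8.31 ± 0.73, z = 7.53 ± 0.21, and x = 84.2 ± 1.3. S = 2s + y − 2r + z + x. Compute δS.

Sums and differences: (δS)² = Σ (cᵢ δxᵢ)².
  (2·δs)² = 13900;  (δy)² = 1.21;  (2·δr)² = 2.13;  (δz)² = 0.0441;  (δx)² = 1.69
δS = √(13900) = 118

118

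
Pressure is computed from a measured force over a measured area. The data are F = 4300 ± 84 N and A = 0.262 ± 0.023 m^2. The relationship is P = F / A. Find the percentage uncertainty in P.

Products/powers → add relative errors in quadrature, weighted by exponent:
  (1·δF/F)² = (1×0.0195)² = 0.000382;  (-1·δA/A)² = (-1×0.0878)² = 0.00771
δP/P = √(0.00809) = 0.0899

8.99%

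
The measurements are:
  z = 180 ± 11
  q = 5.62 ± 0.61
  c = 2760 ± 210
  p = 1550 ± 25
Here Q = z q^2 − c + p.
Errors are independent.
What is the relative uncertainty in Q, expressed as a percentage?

Let w = z·q^2 = 5690. δw/w = √((1·δz/z)² + (2·δq/q)²) = √(0.00373 + 0.0471) = 0.226, so δw = 1280.
Q = w − c + p: δQ = √(δw² + δc² + δp²) = √(1.64e+06 + 44100 + 625) = 1300
Q = 4480, so δQ/Q = 1300/4480 = 0.290.

29.0%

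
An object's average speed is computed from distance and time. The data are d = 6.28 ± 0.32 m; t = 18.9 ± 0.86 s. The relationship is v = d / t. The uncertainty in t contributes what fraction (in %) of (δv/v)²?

44.4%

(δv/v)² = (1·δd/d)² + (-1·δt/t)²
  d term: (1×0.0510)² = 0.00260
  t term: (-1×0.0455)² = 0.00207
Total = 0.00467. Share from t = 0.00207/0.00467 = 0.444.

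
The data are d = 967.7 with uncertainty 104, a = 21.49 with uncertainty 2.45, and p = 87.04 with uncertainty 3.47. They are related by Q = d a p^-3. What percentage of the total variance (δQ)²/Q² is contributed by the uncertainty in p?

(δQ/Q)² = (1·δd/d)² + (1·δa/a)² + (-3·δp/p)²
  d term: (1×0.107)² = 0.0116
  a term: (1×0.114)² = 0.0130
  p term: (-3×0.0399)² = 0.0143
Total = 0.0389. Share from p = 0.0143/0.0389 = 0.368.

36.8%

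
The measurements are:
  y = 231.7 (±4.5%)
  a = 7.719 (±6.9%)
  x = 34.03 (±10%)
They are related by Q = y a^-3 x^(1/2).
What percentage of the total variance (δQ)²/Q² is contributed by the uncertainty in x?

(δQ/Q)² = (1·δy/y)² + (-3·δa/a)² + (½·δx/x)²
  y term: (1×0.0450)² = 0.00202
  a term: (-3×0.0690)² = 0.0428
  x term: (0.5×0.100)² = 0.00250
Total = 0.0474. Share from x = 0.00250/0.0474 = 0.0528.

5.28%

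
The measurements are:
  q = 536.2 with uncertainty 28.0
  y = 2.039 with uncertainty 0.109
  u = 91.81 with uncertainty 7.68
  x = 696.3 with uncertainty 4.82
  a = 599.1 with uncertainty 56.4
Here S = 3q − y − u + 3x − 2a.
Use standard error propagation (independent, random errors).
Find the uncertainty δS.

For a sum/difference, combine absolute errors in quadrature:
  (3·δq)² = 7060;  (δy)² = 0.0119;  (δu)² = 59.0;  (3·δx)² = 209;  (2·δa)² = 12700
δS = √(20000) = 142

142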